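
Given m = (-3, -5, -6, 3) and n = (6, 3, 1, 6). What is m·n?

-21

m · n = (-3)·6 + (-5)·3 + (-6)·1 + 3·6 = -18 - 15 - 6 + 18 = -21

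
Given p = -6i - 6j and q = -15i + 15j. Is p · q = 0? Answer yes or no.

yes

p · q = (-6)·(-15) + (-6)·15 = 90 - 90 = 0
Zero, so the vectors are orthogonal.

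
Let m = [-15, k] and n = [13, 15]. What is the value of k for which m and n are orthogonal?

m · n = (-15)·13 + k·15 = -195 + 15k
Set equal to 0: 15k = 195, so k = 13.

13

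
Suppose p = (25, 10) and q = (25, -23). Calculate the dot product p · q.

395

p · q = 25·25 + 10·(-23) = 625 - 230 = 395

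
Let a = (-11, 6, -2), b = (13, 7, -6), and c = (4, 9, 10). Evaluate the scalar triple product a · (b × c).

b × c:
i: 7·10 - (-6)·9 = 70 - (-54) = 124
j: (-6)·4 - 13·10 = -24 - 130 = -154
k: 13·9 - 7·4 = 117 - 28 = 89
b × c = (124, -154, 89)
a · (b × c) = (-11)·124 + 6·(-154) + (-2)·89 = -1364 - 924 - 178 = -2466

-2466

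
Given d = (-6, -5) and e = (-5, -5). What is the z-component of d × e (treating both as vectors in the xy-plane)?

5

(-6)·(-5) - (-5)·(-5) = 30 - 25 = 5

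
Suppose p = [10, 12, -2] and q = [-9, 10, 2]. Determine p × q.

(44, -2, 208)

i: 12·2 - (-2)·10 = 24 - (-20) = 44
j: (-2)·(-9) - 10·2 = 18 - 20 = -2
k: 10·10 - 12·(-9) = 100 - (-108) = 208
p × q = (44, -2, 208)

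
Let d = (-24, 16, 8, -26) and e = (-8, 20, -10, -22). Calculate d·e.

d · e = (-24)·(-8) + 16·20 + 8·(-10) + (-26)·(-22) = 192 + 320 - 80 + 572 = 1004

1004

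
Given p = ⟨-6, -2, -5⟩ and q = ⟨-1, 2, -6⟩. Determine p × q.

i: (-2)·(-6) - (-5)·2 = 12 - (-10) = 22
j: (-5)·(-1) - (-6)·(-6) = 5 - 36 = -31
k: (-6)·2 - (-2)·(-1) = -12 - 2 = -14
p × q = (22, -31, -14)

(22, -31, -14)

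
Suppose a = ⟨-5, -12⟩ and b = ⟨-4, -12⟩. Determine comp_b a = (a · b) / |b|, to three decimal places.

12.965

a · b = (-5)·(-4) + (-12)·(-12) = 20 + 144 = 164
|b| = √(16 + 144) = √160 ≈ 12.6491
comp_b a = 164 / √160 ≈ 12.965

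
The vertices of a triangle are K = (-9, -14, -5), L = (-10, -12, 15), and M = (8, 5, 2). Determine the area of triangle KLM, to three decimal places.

253.562

KL = (-1, 2, 20),  KM = (17, 19, 7)
i: 2·7 - 20·19 = 14 - 380 = -366
j: 20·17 - (-1)·7 = 340 - (-7) = 347
k: (-1)·19 - 2·17 = -19 - 34 = -53
KL × KM = (-366, 347, -53)
|KL × KM| = √257174 ≈ 507.1233
area = ½ · 507.1233 ≈ 253.562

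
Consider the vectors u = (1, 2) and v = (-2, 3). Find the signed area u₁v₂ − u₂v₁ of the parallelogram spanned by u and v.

7

1·3 - 2·(-2) = 3 - (-4) = 7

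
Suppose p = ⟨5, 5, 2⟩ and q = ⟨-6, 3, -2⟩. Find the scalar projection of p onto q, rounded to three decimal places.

-2.714

p · q = 5·(-6) + 5·3 + 2·(-2) = -30 + 15 - 4 = -19
|q| = √(36 + 9 + 4) = √49 ≈ 7.0000
comp_q p = -19 / √49 ≈ -2.714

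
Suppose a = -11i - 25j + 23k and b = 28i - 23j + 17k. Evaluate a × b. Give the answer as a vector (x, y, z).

i: (-25)·17 - 23·(-23) = -425 - (-529) = 104
j: 23·28 - (-11)·17 = 644 - (-187) = 831
k: (-11)·(-23) - (-25)·28 = 253 - (-700) = 953
a × b = (104, 831, 953)

(104, 831, 953)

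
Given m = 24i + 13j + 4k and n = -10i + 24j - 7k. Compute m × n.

i: 13·(-7) - 4·24 = -91 - 96 = -187
j: 4·(-10) - 24·(-7) = -40 - (-168) = 128
k: 24·24 - 13·(-10) = 576 - (-130) = 706
m × n = (-187, 128, 706)

(-187, 128, 706)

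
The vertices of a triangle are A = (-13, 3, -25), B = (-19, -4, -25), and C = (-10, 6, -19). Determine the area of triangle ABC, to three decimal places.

AB = (-6, -7, 0),  AC = (3, 3, 6)
i: (-7)·6 - 0·3 = -42 - 0 = -42
j: 0·3 - (-6)·6 = 0 - (-36) = 36
k: (-6)·3 - (-7)·3 = -18 - (-21) = 3
AB × AC = (-42, 36, 3)
|AB × AC| = √3069 ≈ 55.3986
area = ½ · 55.3986 ≈ 27.699

27.699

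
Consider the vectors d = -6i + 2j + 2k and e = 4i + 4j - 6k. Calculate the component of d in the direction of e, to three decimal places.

-3.395

d · e = (-6)·4 + 2·4 + 2·(-6) = -24 + 8 - 12 = -28
|e| = √(16 + 16 + 36) = √68 ≈ 8.2462
comp_e d = -28 / √68 ≈ -3.395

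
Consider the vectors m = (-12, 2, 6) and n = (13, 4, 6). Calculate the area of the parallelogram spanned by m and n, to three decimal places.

i: 2·6 - 6·4 = 12 - 24 = -12
j: 6·13 - (-12)·6 = 78 - (-72) = 150
k: (-12)·4 - 2·13 = -48 - 26 = -74
m × n = (-12, 150, -74)
|m × n| = √((-12)² + 150² + (-74)²) = √28120 ≈ 167.6902

167.690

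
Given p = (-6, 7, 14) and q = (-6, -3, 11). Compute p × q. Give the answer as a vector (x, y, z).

i: 7·11 - 14·(-3) = 77 - (-42) = 119
j: 14·(-6) - (-6)·11 = -84 - (-66) = -18
k: (-6)·(-3) - 7·(-6) = 18 - (-42) = 60
p × q = (119, -18, 60)

(119, -18, 60)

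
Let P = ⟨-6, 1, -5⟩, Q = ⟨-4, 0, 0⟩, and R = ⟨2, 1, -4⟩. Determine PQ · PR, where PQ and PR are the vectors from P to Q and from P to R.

PQ = Q − P = (2, -1, 5)
PR = R − P = (8, 0, 1)
PQ · PR = 2·8 + (-1)·0 + 5·1 = 16 + 0 + 5 = 21

21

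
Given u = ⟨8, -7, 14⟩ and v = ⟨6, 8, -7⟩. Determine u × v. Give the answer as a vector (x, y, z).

i: (-7)·(-7) - 14·8 = 49 - 112 = -63
j: 14·6 - 8·(-7) = 84 - (-56) = 140
k: 8·8 - (-7)·6 = 64 - (-42) = 106
u × v = (-63, 140, 106)

(-63, 140, 106)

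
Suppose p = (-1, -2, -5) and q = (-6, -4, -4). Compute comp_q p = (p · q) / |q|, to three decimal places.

p · q = (-1)·(-6) + (-2)·(-4) + (-5)·(-4) = 6 + 8 + 20 = 34
|q| = √(36 + 16 + 16) = √68 ≈ 8.2462
comp_q p = 34 / √68 ≈ 4.123

4.123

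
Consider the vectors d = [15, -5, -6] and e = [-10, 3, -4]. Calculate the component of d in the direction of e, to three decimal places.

d · e = 15·(-10) + (-5)·3 + (-6)·(-4) = -150 - 15 + 24 = -141
|e| = √(100 + 9 + 16) = √125 ≈ 11.1803
comp_e d = -141 / √125 ≈ -12.611

-12.611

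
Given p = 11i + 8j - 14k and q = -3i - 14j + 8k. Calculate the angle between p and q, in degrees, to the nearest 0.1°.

p · q = 11·(-3) + 8·(-14) + (-14)·8 = -33 - 112 - 112 = -257
|p|² = 121 + 64 + 196 = 381,  |p| = √381 ≈ 19.519221
|q|² = 9 + 196 + 64 = 269,  |q| = √269 ≈ 16.401219
cos θ = -257 / (19.519221 · 16.401219) ≈ -0.80278
θ = arccos(-0.80278) ≈ 143.4°

143.4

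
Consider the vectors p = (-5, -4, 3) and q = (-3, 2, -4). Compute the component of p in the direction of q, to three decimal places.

p · q = (-5)·(-3) + (-4)·2 + 3·(-4) = 15 - 8 - 12 = -5
|q| = √(9 + 4 + 16) = √29 ≈ 5.3852
comp_q p = -5 / √29 ≈ -0.928

-0.928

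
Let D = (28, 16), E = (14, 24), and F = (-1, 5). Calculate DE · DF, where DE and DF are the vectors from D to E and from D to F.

DE = E − D = (-14, 8)
DF = F − D = (-29, -11)
DE · DF = (-14)·(-29) + 8·(-11) = 406 - 88 = 318

318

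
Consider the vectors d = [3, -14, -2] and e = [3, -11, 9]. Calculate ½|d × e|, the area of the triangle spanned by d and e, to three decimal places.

75.951

i: (-14)·9 - (-2)·(-11) = -126 - 22 = -148
j: (-2)·3 - 3·9 = -6 - 27 = -33
k: 3·(-11) - (-14)·3 = -33 - (-42) = 9
d × e = (-148, -33, 9)
|d × e| = √((-148)² + (-33)² + 9²) = √23074 ≈ 151.9013
area = ½ · 151.9013 ≈ 75.951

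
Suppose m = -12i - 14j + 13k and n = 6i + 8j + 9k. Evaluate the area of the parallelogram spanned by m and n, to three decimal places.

296.041

i: (-14)·9 - 13·8 = -126 - 104 = -230
j: 13·6 - (-12)·9 = 78 - (-108) = 186
k: (-12)·8 - (-14)·6 = -96 - (-84) = -12
m × n = (-230, 186, -12)
|m × n| = √((-230)² + 186² + (-12)²) = √87640 ≈ 296.0405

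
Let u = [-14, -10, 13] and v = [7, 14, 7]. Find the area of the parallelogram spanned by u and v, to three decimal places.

339.265

i: (-10)·7 - 13·14 = -70 - 182 = -252
j: 13·7 - (-14)·7 = 91 - (-98) = 189
k: (-14)·14 - (-10)·7 = -196 - (-70) = -126
u × v = (-252, 189, -126)
|u × v| = √((-252)² + 189² + (-126)²) = √115101 ≈ 339.2654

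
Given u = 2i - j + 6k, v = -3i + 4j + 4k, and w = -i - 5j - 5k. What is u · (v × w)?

v × w:
i: 4·(-5) - 4·(-5) = -20 - (-20) = 0
j: 4·(-1) - (-3)·(-5) = -4 - 15 = -19
k: (-3)·(-5) - 4·(-1) = 15 - (-4) = 19
v × w = (0, -19, 19)
u · (v × w) = 2·0 + (-1)·(-19) + 6·19 = 0 + 19 + 114 = 133

133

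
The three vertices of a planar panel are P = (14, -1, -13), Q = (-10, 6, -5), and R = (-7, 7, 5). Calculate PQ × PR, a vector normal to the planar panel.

(62, 264, -45)

PQ = (-24, 7, 8)
PR = (-21, 8, 18)
i: 7·18 - 8·8 = 126 - 64 = 62
j: 8·(-21) - (-24)·18 = -168 - (-432) = 264
k: (-24)·8 - 7·(-21) = -192 - (-147) = -45
PQ × PR = (62, 264, -45)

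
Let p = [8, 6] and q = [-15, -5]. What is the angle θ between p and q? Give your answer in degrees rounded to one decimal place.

161.6

p · q = 8·(-15) + 6·(-5) = -120 - 30 = -150
|p|² = 64 + 36 = 100,  |p| = √100 ≈ 10.000000
|q|² = 225 + 25 = 250,  |q| = √250 ≈ 15.811388
cos θ = -150 / (10.000000 · 15.811388) ≈ -0.94868
θ = arccos(-0.94868) ≈ 161.6°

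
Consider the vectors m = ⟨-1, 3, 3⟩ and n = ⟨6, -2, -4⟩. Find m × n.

(-6, 14, -16)

i: 3·(-4) - 3·(-2) = -12 - (-6) = -6
j: 3·6 - (-1)·(-4) = 18 - 4 = 14
k: (-1)·(-2) - 3·6 = 2 - 18 = -16
m × n = (-6, 14, -16)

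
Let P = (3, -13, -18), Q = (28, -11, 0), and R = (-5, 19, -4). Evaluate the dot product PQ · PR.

116

PQ = Q − P = (25, 2, 18)
PR = R − P = (-8, 32, 14)
PQ · PR = 25·(-8) + 2·32 + 18·14 = -200 + 64 + 252 = 116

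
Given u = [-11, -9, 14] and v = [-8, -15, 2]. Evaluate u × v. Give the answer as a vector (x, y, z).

i: (-9)·2 - 14·(-15) = -18 - (-210) = 192
j: 14·(-8) - (-11)·2 = -112 - (-22) = -90
k: (-11)·(-15) - (-9)·(-8) = 165 - 72 = 93
u × v = (192, -90, 93)

(192, -90, 93)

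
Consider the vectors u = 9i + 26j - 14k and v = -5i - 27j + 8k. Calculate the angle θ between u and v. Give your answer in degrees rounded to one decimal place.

u · v = 9·(-5) + 26·(-27) + (-14)·8 = -45 - 702 - 112 = -859
|u|² = 81 + 676 + 196 = 953,  |u| = √953 ≈ 30.870698
|v|² = 25 + 729 + 64 = 818,  |v| = √818 ≈ 28.600699
cos θ = -859 / (30.870698 · 28.600699) ≈ -0.97290
θ = arccos(-0.97290) ≈ 166.6°

166.6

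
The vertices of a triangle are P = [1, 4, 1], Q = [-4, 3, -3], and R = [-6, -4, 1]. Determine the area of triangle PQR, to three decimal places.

26.912

PQ = (-5, -1, -4),  PR = (-7, -8, 0)
i: (-1)·0 - (-4)·(-8) = 0 - 32 = -32
j: (-4)·(-7) - (-5)·0 = 28 - 0 = 28
k: (-5)·(-8) - (-1)·(-7) = 40 - 7 = 33
PQ × PR = (-32, 28, 33)
|PQ × PR| = √2897 ≈ 53.8238
area = ½ · 53.8238 ≈ 26.912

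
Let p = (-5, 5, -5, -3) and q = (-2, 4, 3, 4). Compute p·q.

p · q = (-5)·(-2) + 5·4 + (-5)·3 + (-3)·4 = 10 + 20 - 15 - 12 = 3

3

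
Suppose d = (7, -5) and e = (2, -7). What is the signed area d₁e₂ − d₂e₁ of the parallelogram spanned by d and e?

-39

7·(-7) - (-5)·2 = -49 - (-10) = -39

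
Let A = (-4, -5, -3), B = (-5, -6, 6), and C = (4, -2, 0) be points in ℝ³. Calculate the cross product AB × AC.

AB = (-1, -1, 9)
AC = (8, 3, 3)
i: (-1)·3 - 9·3 = -3 - 27 = -30
j: 9·8 - (-1)·3 = 72 - (-3) = 75
k: (-1)·3 - (-1)·8 = -3 - (-8) = 5
AB × AC = (-30, 75, 5)

(-30, 75, 5)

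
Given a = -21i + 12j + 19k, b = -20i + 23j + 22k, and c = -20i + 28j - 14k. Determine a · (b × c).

9158

b × c:
i: 23·(-14) - 22·28 = -322 - 616 = -938
j: 22·(-20) - (-20)·(-14) = -440 - 280 = -720
k: (-20)·28 - 23·(-20) = -560 - (-460) = -100
b × c = (-938, -720, -100)
a · (b × c) = (-21)·(-938) + 12·(-720) + 19·(-100) = 19698 - 8640 - 1900 = 9158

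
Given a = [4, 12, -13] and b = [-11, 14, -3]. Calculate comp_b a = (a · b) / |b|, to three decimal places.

9.028

a · b = 4·(-11) + 12·14 + (-13)·(-3) = -44 + 168 + 39 = 163
|b| = √(121 + 196 + 9) = √326 ≈ 18.0555
comp_b a = 163 / √326 ≈ 9.028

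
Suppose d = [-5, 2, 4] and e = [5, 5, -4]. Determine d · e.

d · e = (-5)·5 + 2·5 + 4·(-4) = -25 + 10 - 16 = -31

-31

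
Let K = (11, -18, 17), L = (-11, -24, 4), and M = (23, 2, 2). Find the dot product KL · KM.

-189

KL = L − K = (-22, -6, -13)
KM = M − K = (12, 20, -15)
KL · KM = (-22)·12 + (-6)·20 + (-13)·(-15) = -264 - 120 + 195 = -189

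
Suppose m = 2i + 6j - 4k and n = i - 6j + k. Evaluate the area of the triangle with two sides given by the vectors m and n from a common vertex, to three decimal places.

13.077

i: 6·1 - (-4)·(-6) = 6 - 24 = -18
j: (-4)·1 - 2·1 = -4 - 2 = -6
k: 2·(-6) - 6·1 = -12 - 6 = -18
m × n = (-18, -6, -18)
|m × n| = √((-18)² + (-6)² + (-18)²) = √684 ≈ 26.1534
area = ½ · 26.1534 ≈ 13.077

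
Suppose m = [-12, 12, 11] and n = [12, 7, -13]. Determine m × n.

i: 12·(-13) - 11·7 = -156 - 77 = -233
j: 11·12 - (-12)·(-13) = 132 - 156 = -24
k: (-12)·7 - 12·12 = -84 - 144 = -228
m × n = (-233, -24, -228)

(-233, -24, -228)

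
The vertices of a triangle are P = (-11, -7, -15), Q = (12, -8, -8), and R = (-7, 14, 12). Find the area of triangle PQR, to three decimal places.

PQ = (23, -1, 7),  PR = (4, 21, 27)
i: (-1)·27 - 7·21 = -27 - 147 = -174
j: 7·4 - 23·27 = 28 - 621 = -593
k: 23·21 - (-1)·4 = 483 - (-4) = 487
PQ × PR = (-174, -593, 487)
|PQ × PR| = √619094 ≈ 786.8253
area = ½ · 786.8253 ≈ 393.413

393.413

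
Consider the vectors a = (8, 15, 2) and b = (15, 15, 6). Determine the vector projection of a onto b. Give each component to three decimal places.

a · b = 8·15 + 15·15 + 2·6 = 120 + 225 + 12 = 357
|b|² = 225 + 225 + 36 = 486
proj_b a = (357/486) · (15, 15, 6) ≈ (11.019, 11.019, 4.407)

(11.019, 11.019, 4.407)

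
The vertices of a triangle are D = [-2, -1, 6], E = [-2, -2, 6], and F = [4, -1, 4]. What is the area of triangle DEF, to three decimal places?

3.162

DE = (0, -1, 0),  DF = (6, 0, -2)
i: (-1)·(-2) - 0·0 = 2 - 0 = 2
j: 0·6 - 0·(-2) = 0 - 0 = 0
k: 0·0 - (-1)·6 = 0 - (-6) = 6
DE × DF = (2, 0, 6)
|DE × DF| = √40 ≈ 6.3246
area = ½ · 6.3246 ≈ 3.162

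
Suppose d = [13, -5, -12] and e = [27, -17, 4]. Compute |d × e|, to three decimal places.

i: (-5)·4 - (-12)·(-17) = -20 - 204 = -224
j: (-12)·27 - 13·4 = -324 - 52 = -376
k: 13·(-17) - (-5)·27 = -221 - (-135) = -86
d × e = (-224, -376, -86)
|d × e| = √((-224)² + (-376)² + (-86)²) = √198948 ≈ 446.0359

446.036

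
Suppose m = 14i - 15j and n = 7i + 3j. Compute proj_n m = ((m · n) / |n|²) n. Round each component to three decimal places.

m · n = 14·7 + (-15)·3 = 98 - 45 = 53
|n|² = 49 + 9 = 58
proj_n m = (53/58) · (7, 3) ≈ (6.397, 2.741)

(6.397, 2.741)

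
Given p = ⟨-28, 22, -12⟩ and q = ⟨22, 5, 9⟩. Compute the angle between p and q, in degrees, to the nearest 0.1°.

p · q = (-28)·22 + 22·5 + (-12)·9 = -616 + 110 - 108 = -614
|p|² = 784 + 484 + 144 = 1412,  |p| = √1412 ≈ 37.576588
|q|² = 484 + 25 + 81 = 590,  |q| = √590 ≈ 24.289916
cos θ = -614 / (37.576588 · 24.289916) ≈ -0.67271
θ = arccos(-0.67271) ≈ 132.3°

132.3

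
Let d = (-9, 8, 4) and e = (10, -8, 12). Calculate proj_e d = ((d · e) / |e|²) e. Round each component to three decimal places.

(-3.442, 2.753, -4.130)

d · e = (-9)·10 + 8·(-8) + 4·12 = -90 - 64 + 48 = -106
|e|² = 100 + 64 + 144 = 308
proj_e d = (-106/308) · (10, -8, 12) ≈ (-3.442, 2.753, -4.130)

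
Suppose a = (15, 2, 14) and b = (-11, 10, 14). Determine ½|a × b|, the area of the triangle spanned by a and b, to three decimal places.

208.940

i: 2·14 - 14·10 = 28 - 140 = -112
j: 14·(-11) - 15·14 = -154 - 210 = -364
k: 15·10 - 2·(-11) = 150 - (-22) = 172
a × b = (-112, -364, 172)
|a × b| = √((-112)² + (-364)² + 172²) = √174624 ≈ 417.8804
area = ½ · 417.8804 ≈ 208.940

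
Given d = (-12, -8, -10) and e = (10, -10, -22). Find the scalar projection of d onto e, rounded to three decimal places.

6.882

d · e = (-12)·10 + (-8)·(-10) + (-10)·(-22) = -120 + 80 + 220 = 180
|e| = √(100 + 100 + 484) = √684 ≈ 26.1534
comp_e d = 180 / √684 ≈ 6.882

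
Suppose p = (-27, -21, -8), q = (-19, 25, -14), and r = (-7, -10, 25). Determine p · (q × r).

q × r:
i: 25·25 - (-14)·(-10) = 625 - 140 = 485
j: (-14)·(-7) - (-19)·25 = 98 - (-475) = 573
k: (-19)·(-10) - 25·(-7) = 190 - (-175) = 365
q × r = (485, 573, 365)
p · (q × r) = (-27)·485 + (-21)·573 + (-8)·365 = -13095 - 12033 - 2920 = -28048

-28048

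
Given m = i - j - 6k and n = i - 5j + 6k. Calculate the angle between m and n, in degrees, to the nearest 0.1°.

128.2

m · n = 1·1 + (-1)·(-5) + (-6)·6 = 1 + 5 - 36 = -30
|m|² = 1 + 1 + 36 = 38,  |m| = √38 ≈ 6.164414
|n|² = 1 + 25 + 36 = 62,  |n| = √62 ≈ 7.874008
cos θ = -30 / (6.164414 · 7.874008) ≈ -0.61806
θ = arccos(-0.61806) ≈ 128.2°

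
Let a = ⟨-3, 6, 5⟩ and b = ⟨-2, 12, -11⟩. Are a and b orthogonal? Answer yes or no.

a · b = (-3)·(-2) + 6·12 + 5·(-11) = 6 + 72 - 55 = 23
Nonzero, so the vectors are not orthogonal.

no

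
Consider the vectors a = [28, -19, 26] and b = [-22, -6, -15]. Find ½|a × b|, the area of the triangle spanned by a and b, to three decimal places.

374.493

i: (-19)·(-15) - 26·(-6) = 285 - (-156) = 441
j: 26·(-22) - 28·(-15) = -572 - (-420) = -152
k: 28·(-6) - (-19)·(-22) = -168 - 418 = -586
a × b = (441, -152, -586)
|a × b| = √(441² + (-152)² + (-586)²) = √560981 ≈ 748.9866
area = ½ · 748.9866 ≈ 374.493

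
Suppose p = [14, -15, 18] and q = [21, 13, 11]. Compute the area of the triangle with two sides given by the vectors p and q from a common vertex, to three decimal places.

i: (-15)·11 - 18·13 = -165 - 234 = -399
j: 18·21 - 14·11 = 378 - 154 = 224
k: 14·13 - (-15)·21 = 182 - (-315) = 497
p × q = (-399, 224, 497)
|p × q| = √((-399)² + 224² + 497²) = √456386 ≈ 675.5635
area = ½ · 675.5635 ≈ 337.782

337.782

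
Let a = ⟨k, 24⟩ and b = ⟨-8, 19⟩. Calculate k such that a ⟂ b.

57

a · b = k·(-8) + 24·19 = 456 - 8k
Set equal to 0: -8k = -456, so k = 57.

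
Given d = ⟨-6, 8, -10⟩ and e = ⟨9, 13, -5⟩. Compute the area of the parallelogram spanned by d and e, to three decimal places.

212.132

i: 8·(-5) - (-10)·13 = -40 - (-130) = 90
j: (-10)·9 - (-6)·(-5) = -90 - 30 = -120
k: (-6)·13 - 8·9 = -78 - 72 = -150
d × e = (90, -120, -150)
|d × e| = √(90² + (-120)² + (-150)²) = √45000 ≈ 212.1320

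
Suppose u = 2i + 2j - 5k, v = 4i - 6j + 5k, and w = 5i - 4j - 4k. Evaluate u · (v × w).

v × w:
i: (-6)·(-4) - 5·(-4) = 24 - (-20) = 44
j: 5·5 - 4·(-4) = 25 - (-16) = 41
k: 4·(-4) - (-6)·5 = -16 - (-30) = 14
v × w = (44, 41, 14)
u · (v × w) = 2·44 + 2·41 + (-5)·14 = 88 + 82 - 70 = 100

100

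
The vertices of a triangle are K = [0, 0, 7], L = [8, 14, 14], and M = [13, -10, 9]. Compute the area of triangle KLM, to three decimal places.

KL = (8, 14, 7),  KM = (13, -10, 2)
i: 14·2 - 7·(-10) = 28 - (-70) = 98
j: 7·13 - 8·2 = 91 - 16 = 75
k: 8·(-10) - 14·13 = -80 - 182 = -262
KL × KM = (98, 75, -262)
|KL × KM| = √83873 ≈ 289.6084
area = ½ · 289.6084 ≈ 144.804

144.804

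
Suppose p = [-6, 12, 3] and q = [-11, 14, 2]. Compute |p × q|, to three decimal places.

55.399

i: 12·2 - 3·14 = 24 - 42 = -18
j: 3·(-11) - (-6)·2 = -33 - (-12) = -21
k: (-6)·14 - 12·(-11) = -84 - (-132) = 48
p × q = (-18, -21, 48)
|p × q| = √((-18)² + (-21)² + 48²) = √3069 ≈ 55.3986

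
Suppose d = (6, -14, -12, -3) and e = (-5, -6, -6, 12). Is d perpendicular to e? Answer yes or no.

no

d · e = 6·(-5) + (-14)·(-6) + (-12)·(-6) + (-3)·12 = -30 + 84 + 72 - 36 = 90
Nonzero, so the vectors are not orthogonal.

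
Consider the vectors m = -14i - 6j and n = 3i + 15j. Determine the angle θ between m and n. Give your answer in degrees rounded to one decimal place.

m · n = (-14)·3 + (-6)·15 = -42 - 90 = -132
|m|² = 196 + 36 = 232,  |m| = √232 ≈ 15.231546
|n|² = 9 + 225 = 234,  |n| = √234 ≈ 15.297059
cos θ = -132 / (15.231546 · 15.297059) ≈ -0.56653
θ = arccos(-0.56653) ≈ 124.5°

124.5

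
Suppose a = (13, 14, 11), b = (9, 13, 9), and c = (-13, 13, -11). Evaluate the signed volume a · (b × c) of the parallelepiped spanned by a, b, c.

b × c:
i: 13·(-11) - 9·13 = -143 - 117 = -260
j: 9·(-13) - 9·(-11) = -117 - (-99) = -18
k: 9·13 - 13·(-13) = 117 - (-169) = 286
b × c = (-260, -18, 286)
a · (b × c) = 13·(-260) + 14·(-18) + 11·286 = -3380 - 252 + 3146 = -486

-486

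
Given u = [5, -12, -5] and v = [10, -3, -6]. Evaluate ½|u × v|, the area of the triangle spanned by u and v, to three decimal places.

60.568

i: (-12)·(-6) - (-5)·(-3) = 72 - 15 = 57
j: (-5)·10 - 5·(-6) = -50 - (-30) = -20
k: 5·(-3) - (-12)·10 = -15 - (-120) = 105
u × v = (57, -20, 105)
|u × v| = √(57² + (-20)² + 105²) = √14674 ≈ 121.1363
area = ½ · 121.1363 ≈ 60.568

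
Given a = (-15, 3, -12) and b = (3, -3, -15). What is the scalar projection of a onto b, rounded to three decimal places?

8.083

a · b = (-15)·3 + 3·(-3) + (-12)·(-15) = -45 - 9 + 180 = 126
|b| = √(9 + 9 + 225) = √243 ≈ 15.5885
comp_b a = 126 / √243 ≈ 8.083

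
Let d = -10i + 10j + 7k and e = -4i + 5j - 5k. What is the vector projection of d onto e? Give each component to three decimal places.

d · e = (-10)·(-4) + 10·5 + 7·(-5) = 40 + 50 - 35 = 55
|e|² = 16 + 25 + 25 = 66
proj_e d = (55/66) · (-4, 5, -5) ≈ (-3.333, 4.167, -4.167)

(-3.333, 4.167, -4.167)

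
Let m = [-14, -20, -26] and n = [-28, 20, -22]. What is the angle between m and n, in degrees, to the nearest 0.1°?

m · n = (-14)·(-28) + (-20)·20 + (-26)·(-22) = 392 - 400 + 572 = 564
|m|² = 196 + 400 + 676 = 1272,  |m| = √1272 ≈ 35.665109
|n|² = 784 + 400 + 484 = 1668,  |n| = √1668 ≈ 40.841156
cos θ = 564 / (35.665109 · 40.841156) ≈ 0.38720
θ = arccos(0.38720) ≈ 67.2°

67.2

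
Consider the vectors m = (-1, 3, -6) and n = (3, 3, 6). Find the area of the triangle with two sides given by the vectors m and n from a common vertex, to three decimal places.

19.900

i: 3·6 - (-6)·3 = 18 - (-18) = 36
j: (-6)·3 - (-1)·6 = -18 - (-6) = -12
k: (-1)·3 - 3·3 = -3 - 9 = -12
m × n = (36, -12, -12)
|m × n| = √(36² + (-12)² + (-12)²) = √1584 ≈ 39.7995
area = ½ · 39.7995 ≈ 19.900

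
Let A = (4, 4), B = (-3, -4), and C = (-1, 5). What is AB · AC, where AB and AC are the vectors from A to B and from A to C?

AB = B − A = (-7, -8)
AC = C − A = (-5, 1)
AB · AC = (-7)·(-5) + (-8)·1 = 35 - 8 = 27

27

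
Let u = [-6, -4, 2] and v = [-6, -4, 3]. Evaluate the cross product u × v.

i: (-4)·3 - 2·(-4) = -12 - (-8) = -4
j: 2·(-6) - (-6)·3 = -12 - (-18) = 6
k: (-6)·(-4) - (-4)·(-6) = 24 - 24 = 0
u × v = (-4, 6, 0)

(-4, 6, 0)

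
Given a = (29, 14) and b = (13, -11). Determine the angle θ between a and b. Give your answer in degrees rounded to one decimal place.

a · b = 29·13 + 14·(-11) = 377 - 154 = 223
|a|² = 841 + 196 = 1037,  |a| = √1037 ≈ 32.202484
|b|² = 169 + 121 = 290,  |b| = √290 ≈ 17.029386
cos θ = 223 / (32.202484 · 17.029386) ≈ 0.40665
θ = arccos(0.40665) ≈ 66.0°

66.0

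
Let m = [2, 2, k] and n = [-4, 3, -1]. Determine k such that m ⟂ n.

m · n = 2·(-4) + 2·3 + k·(-1) = -2 - 1k
Set equal to 0: -1k = 2, so k = -2.

-2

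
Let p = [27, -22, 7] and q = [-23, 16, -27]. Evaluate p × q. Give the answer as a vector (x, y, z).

(482, 568, -74)

i: (-22)·(-27) - 7·16 = 594 - 112 = 482
j: 7·(-23) - 27·(-27) = -161 - (-729) = 568
k: 27·16 - (-22)·(-23) = 432 - 506 = -74
p × q = (482, 568, -74)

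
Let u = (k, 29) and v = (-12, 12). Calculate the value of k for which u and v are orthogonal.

u · v = k·(-12) + 29·12 = 348 - 12k
Set equal to 0: -12k = -348, so k = 29.

29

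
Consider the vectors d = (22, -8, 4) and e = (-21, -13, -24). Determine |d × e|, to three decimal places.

i: (-8)·(-24) - 4·(-13) = 192 - (-52) = 244
j: 4·(-21) - 22·(-24) = -84 - (-528) = 444
k: 22·(-13) - (-8)·(-21) = -286 - 168 = -454
d × e = (244, 444, -454)
|d × e| = √(244² + 444² + (-454)²) = √462788 ≈ 680.2852

680.285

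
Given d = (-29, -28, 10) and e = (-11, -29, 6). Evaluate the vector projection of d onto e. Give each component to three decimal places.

d · e = (-29)·(-11) + (-28)·(-29) + 10·6 = 319 + 812 + 60 = 1191
|e|² = 121 + 841 + 36 = 998
proj_e d = (1191/998) · (-11, -29, 6) ≈ (-13.127, -34.608, 7.160)

(-13.127, -34.608, 7.160)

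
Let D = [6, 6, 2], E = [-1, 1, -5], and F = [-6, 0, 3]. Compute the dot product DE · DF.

107

DE = E − D = (-7, -5, -7)
DF = F − D = (-12, -6, 1)
DE · DF = (-7)·(-12) + (-5)·(-6) + (-7)·1 = 84 + 30 - 7 = 107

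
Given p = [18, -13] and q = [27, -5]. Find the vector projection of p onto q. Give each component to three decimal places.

(19.731, -3.654)

p · q = 18·27 + (-13)·(-5) = 486 + 65 = 551
|q|² = 729 + 25 = 754
proj_q p = (551/754) · (27, -5) ≈ (19.731, -3.654)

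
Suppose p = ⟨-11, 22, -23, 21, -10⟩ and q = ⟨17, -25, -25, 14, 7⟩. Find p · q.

62

p · q = (-11)·17 + 22·(-25) + (-23)·(-25) + 21·14 + (-10)·7 = -187 - 550 + 575 + 294 - 70 = 62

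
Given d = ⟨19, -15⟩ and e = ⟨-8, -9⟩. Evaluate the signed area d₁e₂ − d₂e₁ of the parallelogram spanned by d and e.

19·(-9) - (-15)·(-8) = -171 - 120 = -291

-291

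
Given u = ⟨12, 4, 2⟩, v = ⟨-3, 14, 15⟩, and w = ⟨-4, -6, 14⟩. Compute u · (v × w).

v × w:
i: 14·14 - 15·(-6) = 196 - (-90) = 286
j: 15·(-4) - (-3)·14 = -60 - (-42) = -18
k: (-3)·(-6) - 14·(-4) = 18 - (-56) = 74
v × w = (286, -18, 74)
u · (v × w) = 12·286 + 4·(-18) + 2·74 = 3432 - 72 + 148 = 3508

3508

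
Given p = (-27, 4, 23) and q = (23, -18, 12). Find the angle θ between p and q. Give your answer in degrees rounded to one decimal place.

111.7

p · q = (-27)·23 + 4·(-18) + 23·12 = -621 - 72 + 276 = -417
|p|² = 729 + 16 + 529 = 1274,  |p| = √1274 ≈ 35.693137
|q|² = 529 + 324 + 144 = 997,  |q| = √997 ≈ 31.575307
cos θ = -417 / (35.693137 · 31.575307) ≈ -0.37000
θ = arccos(-0.37000) ≈ 111.7°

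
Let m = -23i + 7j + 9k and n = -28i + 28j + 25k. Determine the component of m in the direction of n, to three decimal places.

m · n = (-23)·(-28) + 7·28 + 9·25 = 644 + 196 + 225 = 1065
|n| = √(784 + 784 + 625) = √2193 ≈ 46.8295
comp_n m = 1065 / √2193 ≈ 22.742

22.742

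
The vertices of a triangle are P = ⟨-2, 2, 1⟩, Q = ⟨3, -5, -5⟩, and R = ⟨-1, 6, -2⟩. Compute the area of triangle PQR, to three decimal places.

26.622

PQ = (5, -7, -6),  PR = (1, 4, -3)
i: (-7)·(-3) - (-6)·4 = 21 - (-24) = 45
j: (-6)·1 - 5·(-3) = -6 - (-15) = 9
k: 5·4 - (-7)·1 = 20 - (-7) = 27
PQ × PR = (45, 9, 27)
|PQ × PR| = √2835 ≈ 53.2447
area = ½ · 53.2447 ≈ 26.622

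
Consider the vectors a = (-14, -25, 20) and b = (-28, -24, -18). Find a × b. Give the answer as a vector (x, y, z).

i: (-25)·(-18) - 20·(-24) = 450 - (-480) = 930
j: 20·(-28) - (-14)·(-18) = -560 - 252 = -812
k: (-14)·(-24) - (-25)·(-28) = 336 - 700 = -364
a × b = (930, -812, -364)

(930, -812, -364)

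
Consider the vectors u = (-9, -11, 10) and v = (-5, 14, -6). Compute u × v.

(-74, -104, -181)

i: (-11)·(-6) - 10·14 = 66 - 140 = -74
j: 10·(-5) - (-9)·(-6) = -50 - 54 = -104
k: (-9)·14 - (-11)·(-5) = -126 - 55 = -181
u × v = (-74, -104, -181)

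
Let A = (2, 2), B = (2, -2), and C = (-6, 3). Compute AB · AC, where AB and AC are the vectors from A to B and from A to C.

-4

AB = B − A = (0, -4)
AC = C − A = (-8, 1)
AB · AC = 0·(-8) + (-4)·1 = 0 - 4 = -4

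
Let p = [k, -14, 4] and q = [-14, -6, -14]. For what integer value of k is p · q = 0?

2

p · q = k·(-14) + (-14)·(-6) + 4·(-14) = 28 - 14k
Set equal to 0: -14k = -28, so k = 2.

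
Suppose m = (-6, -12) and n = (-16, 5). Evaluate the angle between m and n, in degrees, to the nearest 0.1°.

m · n = (-6)·(-16) + (-12)·5 = 96 - 60 = 36
|m|² = 36 + 144 = 180,  |m| = √180 ≈ 13.416408
|n|² = 256 + 25 = 281,  |n| = √281 ≈ 16.763055
cos θ = 36 / (13.416408 · 16.763055) ≈ 0.16007
θ = arccos(0.16007) ≈ 80.8°

80.8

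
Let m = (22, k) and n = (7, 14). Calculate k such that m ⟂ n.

m · n = 22·7 + k·14 = 154 + 14k
Set equal to 0: 14k = -154, so k = -11.

-11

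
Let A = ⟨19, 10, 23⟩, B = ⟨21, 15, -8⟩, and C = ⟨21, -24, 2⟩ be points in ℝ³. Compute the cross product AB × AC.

AB = (2, 5, -31)
AC = (2, -34, -21)
i: 5·(-21) - (-31)·(-34) = -105 - 1054 = -1159
j: (-31)·2 - 2·(-21) = -62 - (-42) = -20
k: 2·(-34) - 5·2 = -68 - 10 = -78
AB × AC = (-1159, -20, -78)

(-1159, -20, -78)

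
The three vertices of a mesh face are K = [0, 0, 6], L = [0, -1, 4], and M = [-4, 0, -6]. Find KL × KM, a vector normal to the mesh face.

(12, 8, -4)

KL = (0, -1, -2)
KM = (-4, 0, -12)
i: (-1)·(-12) - (-2)·0 = 12 - 0 = 12
j: (-2)·(-4) - 0·(-12) = 8 - 0 = 8
k: 0·0 - (-1)·(-4) = 0 - 4 = -4
KL × KM = (12, 8, -4)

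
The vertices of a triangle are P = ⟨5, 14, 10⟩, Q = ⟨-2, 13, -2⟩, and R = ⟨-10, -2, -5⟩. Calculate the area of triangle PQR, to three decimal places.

PQ = (-7, -1, -12),  PR = (-15, -16, -15)
i: (-1)·(-15) - (-12)·(-16) = 15 - 192 = -177
j: (-12)·(-15) - (-7)·(-15) = 180 - 105 = 75
k: (-7)·(-16) - (-1)·(-15) = 112 - 15 = 97
PQ × PR = (-177, 75, 97)
|PQ × PR| = √46363 ≈ 215.3207
area = ½ · 215.3207 ≈ 107.660

107.660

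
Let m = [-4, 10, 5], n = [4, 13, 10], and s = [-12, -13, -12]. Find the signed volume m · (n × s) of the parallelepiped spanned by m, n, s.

-96

n × s:
i: 13·(-12) - 10·(-13) = -156 - (-130) = -26
j: 10·(-12) - 4·(-12) = -120 - (-48) = -72
k: 4·(-13) - 13·(-12) = -52 - (-156) = 104
n × s = (-26, -72, 104)
m · (n × s) = (-4)·(-26) + 10·(-72) + 5·104 = 104 - 720 + 520 = -96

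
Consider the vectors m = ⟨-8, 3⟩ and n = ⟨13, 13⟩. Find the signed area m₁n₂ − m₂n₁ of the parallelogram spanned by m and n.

(-8)·13 - 3·13 = -104 - 39 = -143

-143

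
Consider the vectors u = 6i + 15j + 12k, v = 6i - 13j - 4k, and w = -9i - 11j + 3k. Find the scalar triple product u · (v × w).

v × w:
i: (-13)·3 - (-4)·(-11) = -39 - 44 = -83
j: (-4)·(-9) - 6·3 = 36 - 18 = 18
k: 6·(-11) - (-13)·(-9) = -66 - 117 = -183
v × w = (-83, 18, -183)
u · (v × w) = 6·(-83) + 15·18 + 12·(-183) = -498 + 270 - 2196 = -2424

-2424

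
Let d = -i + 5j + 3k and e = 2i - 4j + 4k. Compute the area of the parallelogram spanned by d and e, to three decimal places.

34.059

i: 5·4 - 3·(-4) = 20 - (-12) = 32
j: 3·2 - (-1)·4 = 6 - (-4) = 10
k: (-1)·(-4) - 5·2 = 4 - 10 = -6
d × e = (32, 10, -6)
|d × e| = √(32² + 10² + (-6)²) = √1160 ≈ 34.0588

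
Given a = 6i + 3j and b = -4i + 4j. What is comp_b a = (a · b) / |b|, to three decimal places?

a · b = 6·(-4) + 3·4 = -24 + 12 = -12
|b| = √(16 + 16) = √32 ≈ 5.6569
comp_b a = -12 / √32 ≈ -2.121

-2.121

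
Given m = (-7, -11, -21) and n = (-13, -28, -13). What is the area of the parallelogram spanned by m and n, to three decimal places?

i: (-11)·(-13) - (-21)·(-28) = 143 - 588 = -445
j: (-21)·(-13) - (-7)·(-13) = 273 - 91 = 182
k: (-7)·(-28) - (-11)·(-13) = 196 - 143 = 53
m × n = (-445, 182, 53)
|m × n| = √((-445)² + 182² + 53²) = √233958 ≈ 483.6921

483.692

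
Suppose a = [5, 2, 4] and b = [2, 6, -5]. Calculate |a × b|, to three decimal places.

i: 2·(-5) - 4·6 = -10 - 24 = -34
j: 4·2 - 5·(-5) = 8 - (-25) = 33
k: 5·6 - 2·2 = 30 - 4 = 26
a × b = (-34, 33, 26)
|a × b| = √((-34)² + 33² + 26²) = √2921 ≈ 54.0463

54.046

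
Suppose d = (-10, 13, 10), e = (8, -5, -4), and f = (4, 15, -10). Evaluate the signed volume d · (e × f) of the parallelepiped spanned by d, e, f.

1132

e × f:
i: (-5)·(-10) - (-4)·15 = 50 - (-60) = 110
j: (-4)·4 - 8·(-10) = -16 - (-80) = 64
k: 8·15 - (-5)·4 = 120 - (-20) = 140
e × f = (110, 64, 140)
d · (e × f) = (-10)·110 + 13·64 + 10·140 = -1100 + 832 + 1400 = 1132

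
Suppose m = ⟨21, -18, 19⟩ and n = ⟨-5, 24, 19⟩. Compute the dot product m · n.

-176

m · n = 21·(-5) + (-18)·24 + 19·19 = -105 - 432 + 361 = -176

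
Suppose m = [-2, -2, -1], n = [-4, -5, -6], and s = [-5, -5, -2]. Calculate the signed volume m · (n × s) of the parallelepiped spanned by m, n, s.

n × s:
i: (-5)·(-2) - (-6)·(-5) = 10 - 30 = -20
j: (-6)·(-5) - (-4)·(-2) = 30 - 8 = 22
k: (-4)·(-5) - (-5)·(-5) = 20 - 25 = -5
n × s = (-20, 22, -5)
m · (n × s) = (-2)·(-20) + (-2)·22 + (-1)·(-5) = 40 - 44 + 5 = 1

1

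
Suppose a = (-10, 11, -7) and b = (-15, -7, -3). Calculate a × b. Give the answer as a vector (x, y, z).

(-82, 75, 235)

i: 11·(-3) - (-7)·(-7) = -33 - 49 = -82
j: (-7)·(-15) - (-10)·(-3) = 105 - 30 = 75
k: (-10)·(-7) - 11·(-15) = 70 - (-165) = 235
a × b = (-82, 75, 235)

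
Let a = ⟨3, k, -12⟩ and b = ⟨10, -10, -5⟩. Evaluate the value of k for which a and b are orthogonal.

a · b = 3·10 + k·(-10) + (-12)·(-5) = 90 - 10k
Set equal to 0: -10k = -90, so k = 9.

9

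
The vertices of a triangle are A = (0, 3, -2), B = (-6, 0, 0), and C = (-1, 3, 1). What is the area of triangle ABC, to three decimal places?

9.301

AB = (-6, -3, 2),  AC = (-1, 0, 3)
i: (-3)·3 - 2·0 = -9 - 0 = -9
j: 2·(-1) - (-6)·3 = -2 - (-18) = 16
k: (-6)·0 - (-3)·(-1) = 0 - 3 = -3
AB × AC = (-9, 16, -3)
|AB × AC| = √346 ≈ 18.6011
area = ½ · 18.6011 ≈ 9.301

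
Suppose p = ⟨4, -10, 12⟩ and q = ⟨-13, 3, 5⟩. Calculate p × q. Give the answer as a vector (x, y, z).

(-86, -176, -118)

i: (-10)·5 - 12·3 = -50 - 36 = -86
j: 12·(-13) - 4·5 = -156 - 20 = -176
k: 4·3 - (-10)·(-13) = 12 - 130 = -118
p × q = (-86, -176, -118)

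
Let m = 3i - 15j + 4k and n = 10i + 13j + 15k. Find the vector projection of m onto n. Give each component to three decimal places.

m · n = 3·10 + (-15)·13 + 4·15 = 30 - 195 + 60 = -105
|n|² = 100 + 169 + 225 = 494
proj_n m = (-105/494) · (10, 13, 15) ≈ (-2.126, -2.763, -3.188)

(-2.126, -2.763, -3.188)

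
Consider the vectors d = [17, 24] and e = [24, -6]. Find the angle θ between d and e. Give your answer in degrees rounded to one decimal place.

d · e = 17·24 + 24·(-6) = 408 - 144 = 264
|d|² = 289 + 576 = 865,  |d| = √865 ≈ 29.410882
|e|² = 576 + 36 = 612,  |e| = √612 ≈ 24.738634
cos θ = 264 / (29.410882 · 24.738634) ≈ 0.36284
θ = arccos(0.36284) ≈ 68.7°

68.7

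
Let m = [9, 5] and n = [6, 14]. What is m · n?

m · n = 9·6 + 5·14 = 54 + 70 = 124

124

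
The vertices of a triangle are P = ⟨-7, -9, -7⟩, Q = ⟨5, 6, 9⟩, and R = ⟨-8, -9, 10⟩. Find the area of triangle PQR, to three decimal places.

168.560

PQ = (12, 15, 16),  PR = (-1, 0, 17)
i: 15·17 - 16·0 = 255 - 0 = 255
j: 16·(-1) - 12·17 = -16 - 204 = -220
k: 12·0 - 15·(-1) = 0 - (-15) = 15
PQ × PR = (255, -220, 15)
|PQ × PR| = √113650 ≈ 337.1202
area = ½ · 337.1202 ≈ 168.560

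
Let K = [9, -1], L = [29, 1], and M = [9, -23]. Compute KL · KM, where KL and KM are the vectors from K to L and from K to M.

-44

KL = L − K = (20, 2)
KM = M − K = (0, -22)
KL · KM = 20·0 + 2·(-22) = 0 - 44 = -44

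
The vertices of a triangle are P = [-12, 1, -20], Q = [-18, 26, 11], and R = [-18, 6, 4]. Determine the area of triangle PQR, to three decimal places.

PQ = (-6, 25, 31),  PR = (-6, 5, 24)
i: 25·24 - 31·5 = 600 - 155 = 445
j: 31·(-6) - (-6)·24 = -186 - (-144) = -42
k: (-6)·5 - 25·(-6) = -30 - (-150) = 120
PQ × PR = (445, -42, 120)
|PQ × PR| = √214189 ≈ 462.8056
area = ½ · 462.8056 ≈ 231.403

231.403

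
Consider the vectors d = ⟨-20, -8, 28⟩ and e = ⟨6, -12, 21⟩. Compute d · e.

d · e = (-20)·6 + (-8)·(-12) + 28·21 = -120 + 96 + 588 = 564

564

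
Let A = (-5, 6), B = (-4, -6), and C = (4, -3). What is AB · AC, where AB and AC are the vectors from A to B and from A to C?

AB = B − A = (1, -12)
AC = C − A = (9, -9)
AB · AC = 1·9 + (-12)·(-9) = 9 + 108 = 117

117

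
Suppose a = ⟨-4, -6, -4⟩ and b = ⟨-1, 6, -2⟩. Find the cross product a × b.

(36, -4, -30)

i: (-6)·(-2) - (-4)·6 = 12 - (-24) = 36
j: (-4)·(-1) - (-4)·(-2) = 4 - 8 = -4
k: (-4)·6 - (-6)·(-1) = -24 - 6 = -30
a × b = (36, -4, -30)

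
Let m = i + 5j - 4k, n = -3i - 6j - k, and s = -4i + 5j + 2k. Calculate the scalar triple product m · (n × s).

n × s:
i: (-6)·2 - (-1)·5 = -12 - (-5) = -7
j: (-1)·(-4) - (-3)·2 = 4 - (-6) = 10
k: (-3)·5 - (-6)·(-4) = -15 - 24 = -39
n × s = (-7, 10, -39)
m · (n × s) = 1·(-7) + 5·10 + (-4)·(-39) = -7 + 50 + 156 = 199

199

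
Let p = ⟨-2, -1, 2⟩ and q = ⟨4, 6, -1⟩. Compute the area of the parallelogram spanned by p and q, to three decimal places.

14.866

i: (-1)·(-1) - 2·6 = 1 - 12 = -11
j: 2·4 - (-2)·(-1) = 8 - 2 = 6
k: (-2)·6 - (-1)·4 = -12 - (-4) = -8
p × q = (-11, 6, -8)
|p × q| = √((-11)² + 6² + (-8)²) = √221 ≈ 14.8661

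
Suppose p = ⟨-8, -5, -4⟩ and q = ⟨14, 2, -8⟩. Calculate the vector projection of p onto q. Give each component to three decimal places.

p · q = (-8)·14 + (-5)·2 + (-4)·(-8) = -112 - 10 + 32 = -90
|q|² = 196 + 4 + 64 = 264
proj_q p = (-90/264) · (14, 2, -8) ≈ (-4.773, -0.682, 2.727)

(-4.773, -0.682, 2.727)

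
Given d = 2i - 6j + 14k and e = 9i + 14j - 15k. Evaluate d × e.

i: (-6)·(-15) - 14·14 = 90 - 196 = -106
j: 14·9 - 2·(-15) = 126 - (-30) = 156
k: 2·14 - (-6)·9 = 28 - (-54) = 82
d × e = (-106, 156, 82)

(-106, 156, 82)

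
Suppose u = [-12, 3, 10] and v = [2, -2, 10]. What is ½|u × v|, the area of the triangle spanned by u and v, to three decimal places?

i: 3·10 - 10·(-2) = 30 - (-20) = 50
j: 10·2 - (-12)·10 = 20 - (-120) = 140
k: (-12)·(-2) - 3·2 = 24 - 6 = 18
u × v = (50, 140, 18)
|u × v| = √(50² + 140² + 18²) = √22424 ≈ 149.7465
area = ½ · 149.7465 ≈ 74.873

74.873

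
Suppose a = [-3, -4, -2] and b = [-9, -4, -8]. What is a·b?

59

a · b = (-3)·(-9) + (-4)·(-4) + (-2)·(-8) = 27 + 16 + 16 = 59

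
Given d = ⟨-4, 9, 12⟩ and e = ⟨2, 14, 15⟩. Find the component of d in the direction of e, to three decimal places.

d · e = (-4)·2 + 9·14 + 12·15 = -8 + 126 + 180 = 298
|e| = √(4 + 196 + 225) = √425 ≈ 20.6155
comp_e d = 298 / √425 ≈ 14.455

14.455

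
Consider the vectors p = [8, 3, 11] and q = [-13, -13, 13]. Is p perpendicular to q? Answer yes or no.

p · q = 8·(-13) + 3·(-13) + 11·13 = -104 - 39 + 143 = 0
Zero, so the vectors are orthogonal.

yes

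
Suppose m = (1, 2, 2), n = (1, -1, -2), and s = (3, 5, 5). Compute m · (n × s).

n × s:
i: (-1)·5 - (-2)·5 = -5 - (-10) = 5
j: (-2)·3 - 1·5 = -6 - 5 = -11
k: 1·5 - (-1)·3 = 5 - (-3) = 8
n × s = (5, -11, 8)
m · (n × s) = 1·5 + 2·(-11) + 2·8 = 5 - 22 + 16 = -1

-1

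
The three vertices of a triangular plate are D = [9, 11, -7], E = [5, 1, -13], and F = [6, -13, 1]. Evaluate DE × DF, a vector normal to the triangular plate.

DE = (-4, -10, -6)
DF = (-3, -24, 8)
i: (-10)·8 - (-6)·(-24) = -80 - 144 = -224
j: (-6)·(-3) - (-4)·8 = 18 - (-32) = 50
k: (-4)·(-24) - (-10)·(-3) = 96 - 30 = 66
DE × DF = (-224, 50, 66)

(-224, 50, 66)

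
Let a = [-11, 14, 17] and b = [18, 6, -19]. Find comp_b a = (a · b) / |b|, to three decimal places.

a · b = (-11)·18 + 14·6 + 17·(-19) = -198 + 84 - 323 = -437
|b| = √(324 + 36 + 361) = √721 ≈ 26.8514
comp_b a = -437 / √721 ≈ -16.275

-16.275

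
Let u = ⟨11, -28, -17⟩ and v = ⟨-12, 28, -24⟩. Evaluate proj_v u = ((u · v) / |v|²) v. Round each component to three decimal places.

(4.053, -9.457, 8.106)

u · v = 11·(-12) + (-28)·28 + (-17)·(-24) = -132 - 784 + 408 = -508
|v|² = 144 + 784 + 576 = 1504
proj_v u = (-508/1504) · (-12, 28, -24) ≈ (4.053, -9.457, 8.106)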